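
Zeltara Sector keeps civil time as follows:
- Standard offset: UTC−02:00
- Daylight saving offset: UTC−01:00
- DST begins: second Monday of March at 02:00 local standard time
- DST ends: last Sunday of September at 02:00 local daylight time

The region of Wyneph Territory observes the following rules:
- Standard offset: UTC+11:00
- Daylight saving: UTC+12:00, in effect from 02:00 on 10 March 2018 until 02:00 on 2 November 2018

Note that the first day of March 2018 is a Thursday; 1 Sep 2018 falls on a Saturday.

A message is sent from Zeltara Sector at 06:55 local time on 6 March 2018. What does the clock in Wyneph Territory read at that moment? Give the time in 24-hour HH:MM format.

19:55

1 March 2018 is a Thursday, so the first Monday is March 5 and the second is March 12.
1 September 2018 is a Saturday, so Sundays fall on 2, 9, 16, 23, 30; the last is September 30.
6 March 2018 does not fall between 12 March and 30 September, so daylight saving is not in effect and Zeltara Sector is at UTC−02:00.
06:55 Zeltara Sector + 2h = 08:55 UTC.
At the standard offset (UTC+11:00), 08:55 UTC + 11h = 19:55 Wyneph Territory standard time.
The standard-time date in Wyneph Territory, 6 March 2018, is outside the daylight-saving period (10 March – 2 November), so Wyneph Territory is on standard time, UTC+11:00.
08:55 UTC + 11h = 19:55 Wyneph Territory.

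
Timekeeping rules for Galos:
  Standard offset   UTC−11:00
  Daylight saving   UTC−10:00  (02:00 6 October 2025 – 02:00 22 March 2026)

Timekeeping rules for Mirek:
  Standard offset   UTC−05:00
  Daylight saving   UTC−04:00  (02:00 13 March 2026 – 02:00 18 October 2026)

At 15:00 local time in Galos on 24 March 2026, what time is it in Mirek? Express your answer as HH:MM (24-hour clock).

22:00

Daylight saving runs 6 October 2025 – 22 March 2026; 24 March 2026 is outside that window, so Galos is on standard time at UTC−11:00.
15:00 Galos + 11h = 02:00 UTC (rolling into the next day, 25 March 2026).
At the standard offset (UTC−05:00), 02:00 UTC − 5h = 21:00 Mirek standard time (rolling into the previous day, 24 March 2026).
The standard-time date in Mirek, 24 March 2026, lies within the daylight-saving period (13 March – 18 October), so Mirek is on daylight time, UTC−04:00.
02:00 UTC − 4h = 22:00 Mirek (rolling into the previous day, 24 March 2026).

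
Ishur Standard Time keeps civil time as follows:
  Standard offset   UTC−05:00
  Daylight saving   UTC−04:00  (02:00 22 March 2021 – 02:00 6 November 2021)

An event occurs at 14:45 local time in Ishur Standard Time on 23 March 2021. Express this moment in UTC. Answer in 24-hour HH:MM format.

18:45

Daylight saving runs 22 March – 6 November; 23 March 2021 is inside that window, so Ishur Standard Time is at UTC−04:00.
14:45 local + 4h = 18:45 UTC.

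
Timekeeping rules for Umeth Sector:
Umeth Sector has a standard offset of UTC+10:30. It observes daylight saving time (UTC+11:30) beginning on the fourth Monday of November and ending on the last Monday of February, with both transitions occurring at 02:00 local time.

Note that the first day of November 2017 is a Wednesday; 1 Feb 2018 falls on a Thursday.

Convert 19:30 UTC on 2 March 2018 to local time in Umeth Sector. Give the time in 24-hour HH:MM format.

06:00

1 November 2017 is a Wednesday, so the first Monday is November 6 and the fourth is November 27.
1 February 2018 is a Thursday, so Mondays fall on 5, 12, 19, 26; the last is February 26.
At the standard offset (UTC+10:30), 19:30 UTC + 10h30m = 06:00 Umeth Sector standard time (rolling into the next day, 3 March 2018).
Daylight saving runs 27 November 2017 – 26 February 2018; the standard-time date in Umeth Sector, 3 March 2018, is outside that window, so Umeth Sector is on standard time at UTC+10:30.
19:30 UTC + 10h30m = 06:00 local (rolling into the next day, 3 March 2018).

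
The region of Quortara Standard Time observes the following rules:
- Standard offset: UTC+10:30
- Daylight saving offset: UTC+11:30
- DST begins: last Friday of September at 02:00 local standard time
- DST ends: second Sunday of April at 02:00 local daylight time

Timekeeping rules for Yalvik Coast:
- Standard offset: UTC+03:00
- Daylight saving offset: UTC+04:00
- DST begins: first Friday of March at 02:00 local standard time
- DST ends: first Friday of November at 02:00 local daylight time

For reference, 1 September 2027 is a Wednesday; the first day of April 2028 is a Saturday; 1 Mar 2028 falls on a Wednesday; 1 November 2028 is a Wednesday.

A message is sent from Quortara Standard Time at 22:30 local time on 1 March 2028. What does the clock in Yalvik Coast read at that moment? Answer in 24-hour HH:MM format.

14:00

1 September 2027 is a Wednesday, so Fridays fall on 3, 10, 17, 24; the last is September 24.
1 April 2028 is a Saturday, so the first Sunday is April 2 and the second is April 9.
Daylight saving runs 24 September 2027 – 9 April 2028; 1 March 2028 is inside that window, so Quortara Standard Time is at UTC+11:30.
22:30 Quortara Standard Time − 11h30m = 11:00 UTC.
1 March 2028 is a Wednesday, so the first Friday is March 3.
1 November 2028 is a Wednesday, so the first Friday is November 3.
At the standard offset (UTC+03:00), 11:00 UTC + 3h = 14:00 Yalvik Coast standard time.
The standard-time date in Yalvik Coast, 1 March 2028, does not fall between 3 March and 3 November, so daylight saving is not in effect and Yalvik Coast is at UTC+03:00.
11:00 UTC + 3h = 14:00 Yalvik Coast.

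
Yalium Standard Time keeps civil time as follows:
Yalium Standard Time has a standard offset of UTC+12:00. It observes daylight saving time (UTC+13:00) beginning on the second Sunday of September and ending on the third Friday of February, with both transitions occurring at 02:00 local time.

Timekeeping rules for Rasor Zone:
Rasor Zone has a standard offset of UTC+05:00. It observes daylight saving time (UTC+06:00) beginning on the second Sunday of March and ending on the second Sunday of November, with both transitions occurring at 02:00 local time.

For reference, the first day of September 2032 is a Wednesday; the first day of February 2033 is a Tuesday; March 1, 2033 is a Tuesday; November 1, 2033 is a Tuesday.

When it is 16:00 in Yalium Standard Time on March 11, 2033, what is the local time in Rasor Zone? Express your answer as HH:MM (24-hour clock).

09:00

1 September 2032 is a Wednesday, so the first Sunday is September 5 and the second is September 12.
1 February 2033 is a Tuesday, so the first Friday is February 4 and the third is February 18.
March 11, 2033 is outside the daylight-saving period (12 September 2032 – 18 February 2033), so Yalium Standard Time is on standard time, UTC+12:00.
16:00 Yalium Standard Time − 12h = 04:00 UTC.
1 March 2033 is a Tuesday, so the first Sunday is March 6 and the second is March 13.
1 November 2033 is a Tuesday, so the first Sunday is November 6 and the second is November 13.
At the standard offset (UTC+05:00), 04:00 UTC + 5h = 09:00 Rasor Zone standard time.
The standard-time date in Rasor Zone, March 11, 2033, does not fall between 13 March and 13 November, so daylight saving is not in effect and Rasor Zone is at UTC+05:00.
04:00 UTC + 5h = 09:00 Rasor Zone.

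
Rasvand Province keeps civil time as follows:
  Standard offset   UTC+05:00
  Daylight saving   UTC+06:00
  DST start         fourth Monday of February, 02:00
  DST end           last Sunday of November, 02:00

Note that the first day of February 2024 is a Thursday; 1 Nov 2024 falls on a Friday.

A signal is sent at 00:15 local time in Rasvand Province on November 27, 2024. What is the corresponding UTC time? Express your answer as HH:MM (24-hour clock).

19:15

1 February 2024 is a Thursday, so the first Monday is February 5 and the fourth is February 26.
1 November 2024 is a Friday, so Sundays fall on 3, 10, 17, 24; the last is November 24.
Daylight saving runs 26 February – 24 November; November 27, 2024 is outside that window, so Rasvand Province is on standard time at UTC+05:00.
00:15 local − 5h = 19:15 UTC (rolling into the previous day, 26 November 2024).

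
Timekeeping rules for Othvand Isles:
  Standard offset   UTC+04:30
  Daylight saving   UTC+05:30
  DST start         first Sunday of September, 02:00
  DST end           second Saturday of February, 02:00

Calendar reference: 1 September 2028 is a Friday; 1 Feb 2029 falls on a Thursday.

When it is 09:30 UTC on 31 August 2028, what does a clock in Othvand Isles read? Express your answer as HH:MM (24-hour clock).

14:00

1 September 2028 is a Friday, so the first Sunday is September 3.
1 February 2029 is a Thursday, so the first Saturday is February 3 and the second is February 10.
At the standard offset (UTC+04:30), 09:30 UTC + 4h30m = 14:00 Othvand Isles standard time.
Daylight saving runs 3 September 2028 – 10 February 2029; the standard-time date in Othvand Isles, 31 August 2028, is outside that window, so Othvand Isles is on standard time at UTC+04:30.
09:30 UTC + 4h30m = 14:00 local.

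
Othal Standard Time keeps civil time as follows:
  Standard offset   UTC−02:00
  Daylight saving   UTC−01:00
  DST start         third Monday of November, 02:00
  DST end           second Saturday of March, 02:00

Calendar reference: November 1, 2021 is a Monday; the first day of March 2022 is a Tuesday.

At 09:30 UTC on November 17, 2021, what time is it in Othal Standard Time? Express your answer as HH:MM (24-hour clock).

1 November 2021 is a Monday, so the first Monday is November 1 and the third is November 15.
1 March 2022 is a Tuesday, so the first Saturday is March 5 and the second is March 12.
At the standard offset (UTC−02:00), 09:30 UTC − 2h = 07:30 Othal Standard Time standard time.
The standard-time date in Othal Standard Time, November 17, 2021, falls between 15 November 2021 and 12 March 2022, so daylight saving is in effect and Othal Standard Time is at UTC−01:00.
09:30 UTC − 1h = 08:30 local.

08:30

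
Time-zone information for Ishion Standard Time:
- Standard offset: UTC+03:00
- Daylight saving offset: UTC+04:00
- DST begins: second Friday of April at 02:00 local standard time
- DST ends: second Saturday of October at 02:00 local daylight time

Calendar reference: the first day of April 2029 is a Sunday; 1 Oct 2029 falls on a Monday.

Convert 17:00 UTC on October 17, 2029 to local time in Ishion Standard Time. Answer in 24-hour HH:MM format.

20:00

1 April 2029 is a Sunday, so the first Friday is April 6 and the second is April 13.
1 October 2029 is a Monday, so the first Saturday is October 6 and the second is October 13.
At the standard offset (UTC+03:00), 17:00 UTC + 3h = 20:00 Ishion Standard Time standard time.
The standard-time date in Ishion Standard Time, October 17, 2029, does not fall between 13 April and 13 October, so daylight saving is not in effect and Ishion Standard Time is at UTC+03:00.
17:00 UTC + 3h = 20:00 local.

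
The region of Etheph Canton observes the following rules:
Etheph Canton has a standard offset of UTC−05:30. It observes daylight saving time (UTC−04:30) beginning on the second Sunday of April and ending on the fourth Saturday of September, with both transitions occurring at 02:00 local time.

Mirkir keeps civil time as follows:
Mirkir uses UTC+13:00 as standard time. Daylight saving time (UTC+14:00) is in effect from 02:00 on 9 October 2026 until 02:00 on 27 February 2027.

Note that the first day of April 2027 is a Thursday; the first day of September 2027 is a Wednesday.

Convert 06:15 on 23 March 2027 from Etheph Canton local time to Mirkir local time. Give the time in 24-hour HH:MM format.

1 April 2027 is a Thursday, so the first Sunday is April 4 and the second is April 11.
1 September 2027 is a Wednesday, so the first Saturday is September 4 and the fourth is September 25.
Daylight saving runs 11 April – 25 September; 23 March 2027 is outside that window, so Etheph Canton is on standard time at UTC−05:30.
06:15 Etheph Canton + 5h30m = 11:45 UTC.
At the standard offset (UTC+13:00), 11:45 UTC + 13h = 00:45 Mirkir standard time (rolling into the next day, 24 March 2027).
Daylight saving runs 9 October 2026 – 27 February 2027; the standard-time date in Mirkir, 24 March 2027, is outside that window, so Mirkir is on standard time at UTC+13:00.
11:45 UTC + 13h = 00:45 Mirkir (rolling into the next day, 24 March 2027).

00:45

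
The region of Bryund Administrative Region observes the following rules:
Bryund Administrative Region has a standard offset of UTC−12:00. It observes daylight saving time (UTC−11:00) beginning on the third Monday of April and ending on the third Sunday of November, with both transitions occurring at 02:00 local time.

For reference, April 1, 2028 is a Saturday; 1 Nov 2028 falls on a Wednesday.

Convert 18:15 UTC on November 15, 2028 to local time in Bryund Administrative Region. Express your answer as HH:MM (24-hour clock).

1 April 2028 is a Saturday, so the first Monday is April 3 and the third is April 17.
1 November 2028 is a Wednesday, so the first Sunday is November 5 and the third is November 19.
At the standard offset (UTC−12:00), 18:15 UTC − 12h = 06:15 Bryund Administrative Region standard time.
The standard-time date in Bryund Administrative Region, November 15, 2028, lies within the daylight-saving period (17 April – 19 November), so Bryund Administrative Region is on daylight time, UTC−11:00.
18:15 UTC − 11h = 07:15 local.

07:15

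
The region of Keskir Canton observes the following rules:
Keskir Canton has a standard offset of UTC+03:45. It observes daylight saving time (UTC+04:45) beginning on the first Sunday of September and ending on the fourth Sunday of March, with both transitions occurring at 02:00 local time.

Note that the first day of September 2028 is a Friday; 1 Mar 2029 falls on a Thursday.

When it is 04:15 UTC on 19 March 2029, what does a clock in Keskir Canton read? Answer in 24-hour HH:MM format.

09:00

1 September 2028 is a Friday, so the first Sunday is September 3.
1 March 2029 is a Thursday, so the first Sunday is March 4 and the fourth is March 25.
At the standard offset (UTC+03:45), 04:15 UTC + 3h45m = 08:00 Keskir Canton standard time.
The standard-time date in Keskir Canton, 19 March 2029, falls between 3 September 2028 and 25 March 2029, so daylight saving is in effect and Keskir Canton is at UTC+04:45.
04:15 UTC + 4h45m = 09:00 local.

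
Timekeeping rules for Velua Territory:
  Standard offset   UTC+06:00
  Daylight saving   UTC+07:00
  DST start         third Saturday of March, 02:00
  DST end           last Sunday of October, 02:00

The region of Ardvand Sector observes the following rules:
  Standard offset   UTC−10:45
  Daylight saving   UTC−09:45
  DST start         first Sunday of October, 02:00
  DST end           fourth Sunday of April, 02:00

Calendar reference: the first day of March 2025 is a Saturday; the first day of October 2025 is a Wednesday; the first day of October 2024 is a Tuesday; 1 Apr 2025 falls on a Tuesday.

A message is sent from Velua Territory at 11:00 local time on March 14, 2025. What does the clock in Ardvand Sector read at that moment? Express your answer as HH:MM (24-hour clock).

19:15

1 March 2025 is a Saturday, so the first Saturday is March 1 and the third is March 15.
1 October 2025 is a Wednesday, so Sundays fall on 5, 12, 19, 26; the last is October 26.
March 14, 2025 does not fall between 15 March and 26 October, so daylight saving is not in effect and Velua Territory is at UTC+06:00.
11:00 Velua Territory − 6h = 05:00 UTC.
1 October 2024 is a Tuesday, so the first Sunday is October 6.
1 April 2025 is a Tuesday, so the first Sunday is April 6 and the fourth is April 27.
At the standard offset (UTC−10:45), 05:00 UTC − 10h45m = 18:15 Ardvand Sector standard time (rolling into the previous day, 13 March 2025).
Daylight saving runs 6 October 2024 – 27 April 2025; the standard-time date in Ardvand Sector, March 13, 2025, is inside that window, so Ardvand Sector is at UTC−09:45.
05:00 UTC − 9h45m = 19:15 Ardvand Sector (rolling into the previous day, 13 March 2025).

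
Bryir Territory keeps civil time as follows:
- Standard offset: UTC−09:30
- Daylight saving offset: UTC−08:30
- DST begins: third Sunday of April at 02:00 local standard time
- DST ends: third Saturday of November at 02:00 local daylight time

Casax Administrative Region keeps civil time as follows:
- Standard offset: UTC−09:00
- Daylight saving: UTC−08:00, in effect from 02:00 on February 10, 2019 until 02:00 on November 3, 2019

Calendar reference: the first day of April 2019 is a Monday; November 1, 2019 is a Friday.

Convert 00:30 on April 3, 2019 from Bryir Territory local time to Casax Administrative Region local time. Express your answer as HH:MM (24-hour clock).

02:00

1 April 2019 is a Monday, so the first Sunday is April 7 and the third is April 21.
1 November 2019 is a Friday, so the first Saturday is November 2 and the third is November 16.
Daylight saving runs 21 April – 16 November; April 3, 2019 is outside that window, so Bryir Territory is on standard time at UTC−09:30.
00:30 Bryir Territory + 9h30m = 10:00 UTC.
At the standard offset (UTC−09:00), 10:00 UTC − 9h = 01:00 Casax Administrative Region standard time.
Daylight saving runs 10 February – 3 November; the standard-time date in Casax Administrative Region, April 3, 2019, is inside that window, so Casax Administrative Region is at UTC−08:00.
10:00 UTC − 8h = 02:00 Casax Administrative Region.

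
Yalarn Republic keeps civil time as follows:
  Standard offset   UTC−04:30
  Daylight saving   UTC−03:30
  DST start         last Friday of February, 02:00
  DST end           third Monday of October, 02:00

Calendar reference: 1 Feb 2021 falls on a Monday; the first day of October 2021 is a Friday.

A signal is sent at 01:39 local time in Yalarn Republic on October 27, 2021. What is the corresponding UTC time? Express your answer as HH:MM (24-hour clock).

1 February 2021 is a Monday, so Fridays fall on 5, 12, 19, 26; the last is February 26.
1 October 2021 is a Friday, so the first Monday is October 4 and the third is October 18.
Daylight saving runs 26 February – 18 October; October 27, 2021 is outside that window, so Yalarn Republic is on standard time at UTC−04:30.
01:39 local + 4h30m = 06:09 UTC.

06:09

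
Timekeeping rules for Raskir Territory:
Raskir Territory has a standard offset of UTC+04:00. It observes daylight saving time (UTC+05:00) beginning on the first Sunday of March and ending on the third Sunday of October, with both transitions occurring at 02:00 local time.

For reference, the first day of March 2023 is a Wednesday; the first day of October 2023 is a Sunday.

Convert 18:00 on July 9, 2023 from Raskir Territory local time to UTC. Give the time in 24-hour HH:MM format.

1 March 2023 is a Wednesday, so the first Sunday is March 5.
1 October 2023 is a Sunday, so the first Sunday is October 1 and the third is October 15.
July 9, 2023 falls between 5 March and 15 October, so daylight saving is in effect and Raskir Territory is at UTC+05:00.
18:00 local − 5h = 13:00 UTC.

13:00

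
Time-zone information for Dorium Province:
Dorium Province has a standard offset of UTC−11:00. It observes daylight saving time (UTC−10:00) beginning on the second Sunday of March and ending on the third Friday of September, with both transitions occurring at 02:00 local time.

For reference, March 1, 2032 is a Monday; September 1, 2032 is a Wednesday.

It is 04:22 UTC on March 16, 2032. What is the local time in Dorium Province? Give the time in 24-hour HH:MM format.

1 March 2032 is a Monday, so the first Sunday is March 7 and the second is March 14.
1 September 2032 is a Wednesday, so the first Friday is September 3 and the third is September 17.
At the standard offset (UTC−11:00), 04:22 UTC − 11h = 17:22 Dorium Province standard time (rolling into the previous day, 15 March 2032).
The standard-time date in Dorium Province, March 15, 2032, lies within the daylight-saving period (14 March – 17 September), so Dorium Province is on daylight time, UTC−10:00.
04:22 UTC − 10h = 18:22 local (rolling into the previous day, 15 March 2032).

18:22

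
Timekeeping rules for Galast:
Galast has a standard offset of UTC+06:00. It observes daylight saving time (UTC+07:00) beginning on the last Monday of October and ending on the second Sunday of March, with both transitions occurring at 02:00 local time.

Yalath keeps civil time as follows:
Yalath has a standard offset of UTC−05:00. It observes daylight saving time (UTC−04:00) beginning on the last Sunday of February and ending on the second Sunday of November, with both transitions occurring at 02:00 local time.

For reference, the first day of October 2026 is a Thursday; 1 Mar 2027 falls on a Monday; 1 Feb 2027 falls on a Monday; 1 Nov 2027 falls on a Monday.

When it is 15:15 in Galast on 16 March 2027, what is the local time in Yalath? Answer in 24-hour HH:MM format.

1 October 2026 is a Thursday, so Mondays fall on 5, 12, 19, 26; the last is October 26.
1 March 2027 is a Monday, so the first Sunday is March 7 and the second is March 14.
16 March 2027 is outside the daylight-saving period (26 October 2026 – 14 March 2027), so Galast is on standard time, UTC+06:00.
15:15 Galast − 6h = 09:15 UTC.
1 February 2027 is a Monday, so Sundays fall on 7, 14, 21, 28; the last is February 28.
1 November 2027 is a Monday, so the first Sunday is November 7 and the second is November 14.
At the standard offset (UTC−05:00), 09:15 UTC − 5h = 04:15 Yalath standard time.
The standard-time date in Yalath, 16 March 2027, lies within the daylight-saving period (28 February – 14 November), so Yalath is on daylight time, UTC−04:00.
09:15 UTC − 4h = 05:15 Yalath.

05:15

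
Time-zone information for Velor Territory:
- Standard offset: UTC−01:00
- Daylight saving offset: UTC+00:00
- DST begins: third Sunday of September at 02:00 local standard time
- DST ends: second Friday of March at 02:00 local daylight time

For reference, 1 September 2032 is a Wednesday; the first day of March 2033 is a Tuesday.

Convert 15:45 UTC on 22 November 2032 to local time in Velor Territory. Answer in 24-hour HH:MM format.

15:45

1 September 2032 is a Wednesday, so the first Sunday is September 5 and the third is September 19.
1 March 2033 is a Tuesday, so the first Friday is March 4 and the second is March 11.
At the standard offset (UTC−01:00), 15:45 UTC − 1h = 14:45 Velor Territory standard time.
The standard-time date in Velor Territory, 22 November 2032, lies within the daylight-saving period (19 September 2032 – 11 March 2033), so Velor Territory is on daylight time, UTC+00:00.
15:45 UTC + 0h = 15:45 local.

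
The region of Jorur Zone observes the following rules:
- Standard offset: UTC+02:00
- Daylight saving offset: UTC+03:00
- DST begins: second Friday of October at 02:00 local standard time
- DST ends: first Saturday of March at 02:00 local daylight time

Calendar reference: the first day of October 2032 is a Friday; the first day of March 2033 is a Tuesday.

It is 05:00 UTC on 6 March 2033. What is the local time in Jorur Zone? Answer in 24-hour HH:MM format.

1 October 2032 is a Friday, so the first Friday is October 1 and the second is October 8.
1 March 2033 is a Tuesday, so the first Saturday is March 5.
At the standard offset (UTC+02:00), 05:00 UTC + 2h = 07:00 Jorur Zone standard time.
The standard-time date in Jorur Zone, 6 March 2033, does not fall between 8 October 2032 and 5 March 2033, so daylight saving is not in effect and Jorur Zone is at UTC+02:00.
05:00 UTC + 2h = 07:00 local.

07:00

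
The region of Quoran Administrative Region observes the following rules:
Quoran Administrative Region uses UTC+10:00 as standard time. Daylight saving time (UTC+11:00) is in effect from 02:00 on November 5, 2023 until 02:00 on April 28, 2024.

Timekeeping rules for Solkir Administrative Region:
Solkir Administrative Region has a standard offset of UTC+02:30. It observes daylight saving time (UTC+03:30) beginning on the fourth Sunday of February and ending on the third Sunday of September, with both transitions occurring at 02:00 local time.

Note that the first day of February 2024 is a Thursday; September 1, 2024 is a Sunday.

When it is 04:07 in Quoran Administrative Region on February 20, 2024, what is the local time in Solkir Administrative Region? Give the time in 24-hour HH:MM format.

19:37

February 20, 2024 falls between 5 November 2023 and 28 April 2024, so daylight saving is in effect and Quoran Administrative Region is at UTC+11:00.
04:07 Quoran Administrative Region − 11h = 17:07 UTC (rolling into the previous day, 19 February 2024).
1 February 2024 is a Thursday, so the first Sunday is February 4 and the fourth is February 25.
1 September 2024 is a Sunday, so the first Sunday is September 1 and the third is September 15.
At the standard offset (UTC+02:30), 17:07 UTC + 2h30m = 19:37 Solkir Administrative Region standard time.
The standard-time date in Solkir Administrative Region, February 19, 2024, does not fall between 25 February and 15 September, so daylight saving is not in effect and Solkir Administrative Region is at UTC+02:30.
17:07 UTC + 2h30m = 19:37 Solkir Administrative Region.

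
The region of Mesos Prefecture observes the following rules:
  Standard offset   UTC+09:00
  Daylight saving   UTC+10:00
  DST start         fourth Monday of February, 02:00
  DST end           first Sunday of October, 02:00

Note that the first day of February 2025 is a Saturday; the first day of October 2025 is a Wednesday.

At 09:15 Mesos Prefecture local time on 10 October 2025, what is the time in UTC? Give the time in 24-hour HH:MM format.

1 February 2025 is a Saturday, so the first Monday is February 3 and the fourth is February 24.
1 October 2025 is a Wednesday, so the first Sunday is October 5.
10 October 2025 does not fall between 24 February and 5 October, so daylight saving is not in effect and Mesos Prefecture is at UTC+09:00.
09:15 local − 9h = 00:15 UTC.

00:15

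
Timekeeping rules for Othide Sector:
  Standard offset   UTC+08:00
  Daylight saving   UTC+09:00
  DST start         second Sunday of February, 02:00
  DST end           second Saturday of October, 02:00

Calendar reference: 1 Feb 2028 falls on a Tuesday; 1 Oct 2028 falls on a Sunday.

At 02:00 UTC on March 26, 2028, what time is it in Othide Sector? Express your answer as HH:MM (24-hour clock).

1 February 2028 is a Tuesday, so the first Sunday is February 6 and the second is February 13.
1 October 2028 is a Sunday, so the first Saturday is October 7 and the second is October 14.
At the standard offset (UTC+08:00), 02:00 UTC + 8h = 10:00 Othide Sector standard time.
Daylight saving runs 13 February – 14 October; the standard-time date in Othide Sector, March 26, 2028, is inside that window, so Othide Sector is at UTC+09:00.
02:00 UTC + 9h = 11:00 local.

11:00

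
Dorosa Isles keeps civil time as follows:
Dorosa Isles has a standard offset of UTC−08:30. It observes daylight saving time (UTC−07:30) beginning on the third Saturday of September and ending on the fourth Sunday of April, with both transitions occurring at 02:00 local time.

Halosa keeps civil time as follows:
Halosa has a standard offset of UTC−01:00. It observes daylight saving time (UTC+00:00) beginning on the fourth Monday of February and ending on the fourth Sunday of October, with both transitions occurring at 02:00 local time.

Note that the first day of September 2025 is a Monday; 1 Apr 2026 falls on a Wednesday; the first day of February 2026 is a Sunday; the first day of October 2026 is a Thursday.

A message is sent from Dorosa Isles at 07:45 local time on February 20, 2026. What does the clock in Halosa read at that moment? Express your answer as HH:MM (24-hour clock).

14:15

1 September 2025 is a Monday, so the first Saturday is September 6 and the third is September 20.
1 April 2026 is a Wednesday, so the first Sunday is April 5 and the fourth is April 26.
Daylight saving runs 20 September 2025 – 26 April 2026; February 20, 2026 is inside that window, so Dorosa Isles is at UTC−07:30.
07:45 Dorosa Isles + 7h30m = 15:15 UTC.
1 February 2026 is a Sunday, so the first Monday is February 2 and the fourth is February 23.
1 October 2026 is a Thursday, so the first Sunday is October 4 and the fourth is October 25.
At the standard offset (UTC−01:00), 15:15 UTC − 1h = 14:15 Halosa standard time.
The standard-time date in Halosa, February 20, 2026, does not fall between 23 February and 25 October, so daylight saving is not in effect and Halosa is at UTC−01:00.
15:15 UTC − 1h = 14:15 Halosa.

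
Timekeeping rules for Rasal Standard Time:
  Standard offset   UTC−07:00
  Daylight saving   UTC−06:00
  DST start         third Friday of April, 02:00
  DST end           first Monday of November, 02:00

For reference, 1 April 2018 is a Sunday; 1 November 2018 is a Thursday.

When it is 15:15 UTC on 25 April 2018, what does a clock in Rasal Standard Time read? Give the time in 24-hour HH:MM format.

09:15

1 April 2018 is a Sunday, so the first Friday is April 6 and the third is April 20.
1 November 2018 is a Thursday, so the first Monday is November 5.
At the standard offset (UTC−07:00), 15:15 UTC − 7h = 08:15 Rasal Standard Time standard time.
Daylight saving runs 20 April – 5 November; the standard-time date in Rasal Standard Time, 25 April 2018, is inside that window, so Rasal Standard Time is at UTC−06:00.
15:15 UTC − 6h = 09:15 local.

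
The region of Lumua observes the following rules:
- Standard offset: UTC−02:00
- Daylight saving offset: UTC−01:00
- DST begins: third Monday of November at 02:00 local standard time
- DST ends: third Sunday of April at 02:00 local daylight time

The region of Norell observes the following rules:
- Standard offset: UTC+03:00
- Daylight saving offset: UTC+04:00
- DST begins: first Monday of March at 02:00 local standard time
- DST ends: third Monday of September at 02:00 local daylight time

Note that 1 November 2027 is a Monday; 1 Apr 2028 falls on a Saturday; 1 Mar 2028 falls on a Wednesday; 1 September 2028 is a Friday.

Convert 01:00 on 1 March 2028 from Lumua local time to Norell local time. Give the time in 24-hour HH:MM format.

1 November 2027 is a Monday, so the first Monday is November 1 and the third is November 15.
1 April 2028 is a Saturday, so the first Sunday is April 2 and the third is April 16.
1 March 2028 lies within the daylight-saving period (15 November 2027 – 16 April 2028), so Lumua is on daylight time, UTC−01:00.
01:00 Lumua + 1h = 02:00 UTC.
1 March 2028 is a Wednesday, so the first Monday is March 6.
1 September 2028 is a Friday, so the first Monday is September 4 and the third is September 18.
At the standard offset (UTC+03:00), 02:00 UTC + 3h = 05:00 Norell standard time.
Daylight saving runs 6 March – 18 September; the standard-time date in Norell, 1 March 2028, is outside that window, so Norell is on standard time at UTC+03:00.
02:00 UTC + 3h = 05:00 Norell.

05:00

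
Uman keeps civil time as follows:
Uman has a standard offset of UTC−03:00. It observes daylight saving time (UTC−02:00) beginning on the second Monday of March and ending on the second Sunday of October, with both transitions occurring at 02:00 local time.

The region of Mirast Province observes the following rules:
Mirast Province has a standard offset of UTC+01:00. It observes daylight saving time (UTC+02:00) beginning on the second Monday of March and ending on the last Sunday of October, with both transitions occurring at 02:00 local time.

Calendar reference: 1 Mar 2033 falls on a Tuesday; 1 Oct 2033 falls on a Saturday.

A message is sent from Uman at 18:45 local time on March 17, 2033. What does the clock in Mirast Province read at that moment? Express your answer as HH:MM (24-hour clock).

22:45

1 March 2033 is a Tuesday, so the first Monday is March 7 and the second is March 14.
1 October 2033 is a Saturday, so the first Sunday is October 2 and the second is October 9.
March 17, 2033 lies within the daylight-saving period (14 March – 9 October), so Uman is on daylight time, UTC−02:00.
18:45 Uman + 2h = 20:45 UTC.
1 March 2033 is a Tuesday, so the first Monday is March 7 and the second is March 14.
1 October 2033 is a Saturday, so Sundays fall on 2, 9, 16, 23, 30; the last is October 30.
At the standard offset (UTC+01:00), 20:45 UTC + 1h = 21:45 Mirast Province standard time.
Daylight saving runs 14 March – 30 October; the standard-time date in Mirast Province, March 17, 2033, is inside that window, so Mirast Province is at UTC+02:00.
20:45 UTC + 2h = 22:45 Mirast Province.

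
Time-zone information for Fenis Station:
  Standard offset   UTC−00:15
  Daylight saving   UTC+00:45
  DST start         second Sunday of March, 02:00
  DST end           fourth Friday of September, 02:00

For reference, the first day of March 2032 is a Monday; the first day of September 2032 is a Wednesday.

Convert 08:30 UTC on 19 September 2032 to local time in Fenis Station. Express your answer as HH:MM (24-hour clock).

09:15

1 March 2032 is a Monday, so the first Sunday is March 7 and the second is March 14.
1 September 2032 is a Wednesday, so the first Friday is September 3 and the fourth is September 24.
At the standard offset (UTC−00:15), 08:30 UTC − 0h15m = 08:15 Fenis Station standard time.
The standard-time date in Fenis Station, 19 September 2032, lies within the daylight-saving period (14 March – 24 September), so Fenis Station is on daylight time, UTC+00:45.
08:30 UTC + 0h45m = 09:15 local.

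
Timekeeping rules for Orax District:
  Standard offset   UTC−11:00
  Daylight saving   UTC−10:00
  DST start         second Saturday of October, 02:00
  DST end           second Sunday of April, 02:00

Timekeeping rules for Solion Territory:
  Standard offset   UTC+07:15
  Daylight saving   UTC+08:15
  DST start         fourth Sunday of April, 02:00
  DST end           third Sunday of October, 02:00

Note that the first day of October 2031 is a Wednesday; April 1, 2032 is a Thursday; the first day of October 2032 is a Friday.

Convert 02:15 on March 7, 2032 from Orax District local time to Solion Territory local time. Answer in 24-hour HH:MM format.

1 October 2031 is a Wednesday, so the first Saturday is October 4 and the second is October 11.
1 April 2032 is a Thursday, so the first Sunday is April 4 and the second is April 11.
March 7, 2032 lies within the daylight-saving period (11 October 2031 – 11 April 2032), so Orax District is on daylight time, UTC−10:00.
02:15 Orax District + 10h = 12:15 UTC.
1 April 2032 is a Thursday, so the first Sunday is April 4 and the fourth is April 25.
1 October 2032 is a Friday, so the first Sunday is October 3 and the third is October 17.
At the standard offset (UTC+07:15), 12:15 UTC + 7h15m = 19:30 Solion Territory standard time.
Daylight saving runs 25 April – 17 October; the standard-time date in Solion Territory, March 7, 2032, is outside that window, so Solion Territory is on standard time at UTC+07:15.
12:15 UTC + 7h15m = 19:30 Solion Territory.

19:30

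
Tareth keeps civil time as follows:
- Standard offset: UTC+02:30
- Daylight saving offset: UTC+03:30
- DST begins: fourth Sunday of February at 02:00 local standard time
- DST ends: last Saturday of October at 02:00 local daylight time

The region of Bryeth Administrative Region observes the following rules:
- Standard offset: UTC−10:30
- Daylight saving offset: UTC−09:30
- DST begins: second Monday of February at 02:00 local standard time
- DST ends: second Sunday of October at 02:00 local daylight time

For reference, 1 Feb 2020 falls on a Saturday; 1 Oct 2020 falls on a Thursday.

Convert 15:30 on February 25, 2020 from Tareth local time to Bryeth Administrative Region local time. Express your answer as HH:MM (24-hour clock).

02:30

1 February 2020 is a Saturday, so the first Sunday is February 2 and the fourth is February 23.
1 October 2020 is a Thursday, so Saturdays fall on 3, 10, 17, 24, 31; the last is October 31.
February 25, 2020 falls between 23 February and 31 October, so daylight saving is in effect and Tareth is at UTC+03:30.
15:30 Tareth − 3h30m = 12:00 UTC.
1 February 2020 is a Saturday, so the first Monday is February 3 and the second is February 10.
1 October 2020 is a Thursday, so the first Sunday is October 4 and the second is October 11.
At the standard offset (UTC−10:30), 12:00 UTC − 10h30m = 01:30 Bryeth Administrative Region standard time.
Daylight saving runs 10 February – 11 October; the standard-time date in Bryeth Administrative Region, February 25, 2020, is inside that window, so Bryeth Administrative Region is at UTC−09:30.
12:00 UTC − 9h30m = 02:30 Bryeth Administrative Region.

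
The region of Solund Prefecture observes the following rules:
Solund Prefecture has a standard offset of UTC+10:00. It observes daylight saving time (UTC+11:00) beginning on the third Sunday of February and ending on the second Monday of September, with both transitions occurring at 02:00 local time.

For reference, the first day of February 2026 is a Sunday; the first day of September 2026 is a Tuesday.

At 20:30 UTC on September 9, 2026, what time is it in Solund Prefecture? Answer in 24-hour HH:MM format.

1 February 2026 is a Sunday, so the first Sunday is February 1 and the third is February 15.
1 September 2026 is a Tuesday, so the first Monday is September 7 and the second is September 14.
At the standard offset (UTC+10:00), 20:30 UTC + 10h = 06:30 Solund Prefecture standard time (rolling into the next day, 10 September 2026).
The standard-time date in Solund Prefecture, September 10, 2026, lies within the daylight-saving period (15 February – 14 September), so Solund Prefecture is on daylight time, UTC+11:00.
20:30 UTC + 11h = 07:30 local (rolling into the next day, 10 September 2026).

07:30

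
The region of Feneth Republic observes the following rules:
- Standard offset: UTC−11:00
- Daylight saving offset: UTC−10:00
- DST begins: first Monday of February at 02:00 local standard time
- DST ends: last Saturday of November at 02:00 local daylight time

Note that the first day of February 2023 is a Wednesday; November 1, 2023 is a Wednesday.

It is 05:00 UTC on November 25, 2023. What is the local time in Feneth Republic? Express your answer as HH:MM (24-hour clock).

19:00

1 February 2023 is a Wednesday, so the first Monday is February 6.
1 November 2023 is a Wednesday, so Saturdays fall on 4, 11, 18, 25; the last is November 25.
At the standard offset (UTC−11:00), 05:00 UTC − 11h = 18:00 Feneth Republic standard time (rolling into the previous day, 24 November 2023).
The standard-time date in Feneth Republic, November 24, 2023, lies within the daylight-saving period (6 February – 25 November), so Feneth Republic is on daylight time, UTC−10:00.
05:00 UTC − 10h = 19:00 local (rolling into the previous day, 24 November 2023).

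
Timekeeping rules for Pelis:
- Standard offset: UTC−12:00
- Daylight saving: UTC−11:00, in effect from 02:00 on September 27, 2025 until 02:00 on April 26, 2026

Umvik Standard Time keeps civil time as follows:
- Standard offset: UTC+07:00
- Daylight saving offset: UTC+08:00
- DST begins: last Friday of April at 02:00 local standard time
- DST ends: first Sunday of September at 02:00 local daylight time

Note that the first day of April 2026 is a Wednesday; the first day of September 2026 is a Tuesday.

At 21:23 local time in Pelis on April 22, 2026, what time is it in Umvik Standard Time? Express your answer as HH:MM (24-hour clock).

April 22, 2026 falls between 27 September 2025 and 26 April 2026, so daylight saving is in effect and Pelis is at UTC−11:00.
21:23 Pelis + 11h = 08:23 UTC (rolling into the next day, 23 April 2026).
1 April 2026 is a Wednesday, so Fridays fall on 3, 10, 17, 24; the last is April 24.
1 September 2026 is a Tuesday, so the first Sunday is September 6.
At the standard offset (UTC+07:00), 08:23 UTC + 7h = 15:23 Umvik Standard Time standard time.
The standard-time date in Umvik Standard Time, April 23, 2026, is outside the daylight-saving period (24 April – 6 September), so Umvik Standard Time is on standard time, UTC+07:00.
08:23 UTC + 7h = 15:23 Umvik Standard Time.

15:23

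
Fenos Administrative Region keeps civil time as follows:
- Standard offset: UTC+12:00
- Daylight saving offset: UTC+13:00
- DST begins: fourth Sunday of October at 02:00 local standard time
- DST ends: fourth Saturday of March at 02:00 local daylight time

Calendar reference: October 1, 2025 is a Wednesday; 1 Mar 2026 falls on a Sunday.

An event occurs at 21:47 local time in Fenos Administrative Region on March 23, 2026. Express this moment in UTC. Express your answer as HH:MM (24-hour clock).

08:47

1 October 2025 is a Wednesday, so the first Sunday is October 5 and the fourth is October 26.
1 March 2026 is a Sunday, so the first Saturday is March 7 and the fourth is March 28.
Daylight saving runs 26 October 2025 – 28 March 2026; March 23, 2026 is inside that window, so Fenos Administrative Region is at UTC+13:00.
21:47 local − 13h = 08:47 UTC.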